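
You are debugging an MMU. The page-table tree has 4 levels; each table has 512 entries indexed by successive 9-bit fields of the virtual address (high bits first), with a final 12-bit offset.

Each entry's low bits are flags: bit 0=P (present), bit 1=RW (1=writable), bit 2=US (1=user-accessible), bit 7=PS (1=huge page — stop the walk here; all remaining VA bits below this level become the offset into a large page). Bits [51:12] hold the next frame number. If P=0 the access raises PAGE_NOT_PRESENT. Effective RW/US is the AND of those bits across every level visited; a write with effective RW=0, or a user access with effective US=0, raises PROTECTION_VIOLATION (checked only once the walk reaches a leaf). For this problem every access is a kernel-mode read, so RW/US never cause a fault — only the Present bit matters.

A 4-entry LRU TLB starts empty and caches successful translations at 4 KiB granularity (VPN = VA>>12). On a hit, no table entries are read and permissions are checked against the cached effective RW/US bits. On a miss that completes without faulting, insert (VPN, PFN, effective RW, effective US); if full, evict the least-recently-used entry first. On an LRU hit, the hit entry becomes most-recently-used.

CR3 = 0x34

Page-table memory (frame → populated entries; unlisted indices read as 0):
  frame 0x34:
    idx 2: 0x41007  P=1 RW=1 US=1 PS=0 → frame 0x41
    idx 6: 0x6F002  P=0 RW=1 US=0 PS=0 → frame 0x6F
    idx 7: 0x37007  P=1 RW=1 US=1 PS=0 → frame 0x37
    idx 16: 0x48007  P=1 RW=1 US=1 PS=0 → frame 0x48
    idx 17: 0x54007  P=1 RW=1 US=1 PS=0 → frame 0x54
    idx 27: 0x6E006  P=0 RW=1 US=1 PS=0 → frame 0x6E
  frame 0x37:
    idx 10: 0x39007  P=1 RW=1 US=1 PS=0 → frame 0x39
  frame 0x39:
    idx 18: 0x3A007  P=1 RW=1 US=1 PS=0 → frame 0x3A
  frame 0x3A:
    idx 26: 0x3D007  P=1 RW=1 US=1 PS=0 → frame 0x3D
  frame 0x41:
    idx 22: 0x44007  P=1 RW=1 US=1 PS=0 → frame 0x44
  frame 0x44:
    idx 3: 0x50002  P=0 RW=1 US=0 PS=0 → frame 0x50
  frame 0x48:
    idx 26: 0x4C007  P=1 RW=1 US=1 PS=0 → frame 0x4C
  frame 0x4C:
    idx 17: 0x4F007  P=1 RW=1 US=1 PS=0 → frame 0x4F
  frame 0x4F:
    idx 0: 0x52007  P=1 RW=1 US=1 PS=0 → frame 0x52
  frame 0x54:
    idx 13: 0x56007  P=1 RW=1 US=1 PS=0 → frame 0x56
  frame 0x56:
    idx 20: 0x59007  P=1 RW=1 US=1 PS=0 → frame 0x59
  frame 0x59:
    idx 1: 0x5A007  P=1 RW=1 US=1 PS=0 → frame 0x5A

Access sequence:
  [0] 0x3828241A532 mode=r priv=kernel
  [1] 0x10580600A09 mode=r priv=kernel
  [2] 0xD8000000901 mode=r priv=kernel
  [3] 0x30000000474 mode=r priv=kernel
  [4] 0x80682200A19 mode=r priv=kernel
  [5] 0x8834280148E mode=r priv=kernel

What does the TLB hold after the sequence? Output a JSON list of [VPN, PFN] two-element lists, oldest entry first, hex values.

Trace:
#0 VA=0x3828241A532 (r,kernel):
  L0: frame=0x34 idx=7 entry=0x37007 [P=1 RW=1 US=1 PS=0]
  L1: frame=0x37 idx=10 entry=0x39007 [P=1 RW=1 US=1 PS=0]
  L2: frame=0x39 idx=18 entry=0x3A007 [P=1 RW=1 US=1 PS=0]
  L3: frame=0x3A idx=26 entry=0x3D007 [P=1 RW=1 US=1 PS=0]
  ✓ 0x3D532  — 4 lookups
#1 VA=0x10580600A09 (r,kernel):
  L0: frame=0x34 idx=2 entry=0x41007 [P=1 RW=1 US=1 PS=0]
  L1: frame=0x41 idx=22 entry=0x44007 [P=1 RW=1 US=1 PS=0]
  L2: frame=0x44 idx=3 entry=0x50002 [P=0 RW=1 US=0 PS=0]
  → PAGE_NOT_PRESENT  (3 entries read)
#2 VA=0xD8000000901 (r,kernel):
  L0: frame=0x34 idx=27 entry=0x6E006 [P=0 RW=1 US=1 PS=0]
  → PAGE_NOT_PRESENT  (1 entries read)
#3 VA=0x30000000474 (r,kernel):
  L0: frame=0x34 idx=6 entry=0x6F002 [P=0 RW=1 US=0 PS=0]
  → PAGE_NOT_PRESENT  (1 entries read)
#4 VA=0x80682200A19 (r,kernel):
  L0: frame=0x34 idx=16 entry=0x48007 [P=1 RW=1 US=1 PS=0]
  L1: frame=0x48 idx=26 entry=0x4C007 [P=1 RW=1 US=1 PS=0]
  L2: frame=0x4C idx=17 entry=0x4F007 [P=1 RW=1 US=1 PS=0]
  L3: frame=0x4F idx=0 entry=0x52007 [P=1 RW=1 US=1 PS=0]
  ✓ 0x52A19  — 4 lookups
#5 VA=0x8834280148E (r,kernel):
  L0: frame=0x34 idx=17 entry=0x54007 [P=1 RW=1 US=1 PS=0]
  L1: frame=0x54 idx=13 entry=0x56007 [P=1 RW=1 US=1 PS=0]
  L2: frame=0x56 idx=20 entry=0x59007 [P=1 RW=1 US=1 PS=0]
  L3: frame=0x59 idx=1 entry=0x5A007 [P=1 RW=1 US=1 PS=0]
  ✓ 0x5A48E  — 4 lookups

TLB: [["0x3828241A", "0x3D"], ["0x80682200", "0x52"], ["0x88342801", "0x5A"]]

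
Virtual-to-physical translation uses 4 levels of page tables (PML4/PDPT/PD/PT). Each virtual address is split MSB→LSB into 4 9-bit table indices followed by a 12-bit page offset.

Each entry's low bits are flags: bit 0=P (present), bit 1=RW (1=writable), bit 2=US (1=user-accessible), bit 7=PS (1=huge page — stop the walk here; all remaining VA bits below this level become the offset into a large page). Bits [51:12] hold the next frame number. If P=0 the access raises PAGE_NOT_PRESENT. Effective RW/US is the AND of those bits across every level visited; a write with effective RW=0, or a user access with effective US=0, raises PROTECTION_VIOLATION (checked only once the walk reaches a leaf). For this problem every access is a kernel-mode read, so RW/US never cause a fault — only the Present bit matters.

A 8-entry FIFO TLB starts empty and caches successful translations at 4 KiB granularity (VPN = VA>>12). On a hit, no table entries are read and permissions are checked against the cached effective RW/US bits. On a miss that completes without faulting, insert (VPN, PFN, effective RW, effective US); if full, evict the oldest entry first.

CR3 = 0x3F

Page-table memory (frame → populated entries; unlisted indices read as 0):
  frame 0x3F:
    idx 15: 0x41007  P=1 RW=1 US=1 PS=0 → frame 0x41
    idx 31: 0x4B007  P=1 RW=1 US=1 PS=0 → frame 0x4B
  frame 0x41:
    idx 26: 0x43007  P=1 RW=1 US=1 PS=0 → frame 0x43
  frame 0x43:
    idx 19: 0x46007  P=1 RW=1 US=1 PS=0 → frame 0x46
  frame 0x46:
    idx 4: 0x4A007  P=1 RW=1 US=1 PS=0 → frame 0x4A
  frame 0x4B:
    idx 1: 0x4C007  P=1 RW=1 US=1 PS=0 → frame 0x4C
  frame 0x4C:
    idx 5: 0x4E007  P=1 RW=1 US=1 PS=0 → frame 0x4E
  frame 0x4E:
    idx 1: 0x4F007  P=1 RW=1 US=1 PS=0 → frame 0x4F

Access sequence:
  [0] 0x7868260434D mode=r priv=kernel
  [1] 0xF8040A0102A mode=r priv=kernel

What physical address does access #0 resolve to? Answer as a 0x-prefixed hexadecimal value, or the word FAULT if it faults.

Walk each access:
#0 VA=0x7868260434D (r,kernel):
  L0 @0x3F[15] → 0x41007  P=1,RW=1,US=1,PS=0
  L1 @0x41[26] → 0x43007  P=1,RW=1,US=1,PS=0
  L2 @0x43[19] → 0x46007  P=1,RW=1,US=1,PS=0
  L3 @0x46[4] → 0x4A007  P=1,RW=1,US=1,PS=0
  → PA=0x4A34D  (4 entries read)
#1 VA=0xF8040A0102A (r,kernel):
  L0 @0x3F[31] → 0x4B007  P=1,RW=1,US=1,PS=0
  L1 @0x4B[1] → 0x4C007  P=1,RW=1,US=1,PS=0
  L2 @0x4C[5] → 0x4E007  P=1,RW=1,US=1,PS=0
  L3 @0x4E[1] → 0x4F007  P=1,RW=1,US=1,PS=0
  → PA=0x4F02A  (4 entries read)

Access #0 PA: 0x4A34D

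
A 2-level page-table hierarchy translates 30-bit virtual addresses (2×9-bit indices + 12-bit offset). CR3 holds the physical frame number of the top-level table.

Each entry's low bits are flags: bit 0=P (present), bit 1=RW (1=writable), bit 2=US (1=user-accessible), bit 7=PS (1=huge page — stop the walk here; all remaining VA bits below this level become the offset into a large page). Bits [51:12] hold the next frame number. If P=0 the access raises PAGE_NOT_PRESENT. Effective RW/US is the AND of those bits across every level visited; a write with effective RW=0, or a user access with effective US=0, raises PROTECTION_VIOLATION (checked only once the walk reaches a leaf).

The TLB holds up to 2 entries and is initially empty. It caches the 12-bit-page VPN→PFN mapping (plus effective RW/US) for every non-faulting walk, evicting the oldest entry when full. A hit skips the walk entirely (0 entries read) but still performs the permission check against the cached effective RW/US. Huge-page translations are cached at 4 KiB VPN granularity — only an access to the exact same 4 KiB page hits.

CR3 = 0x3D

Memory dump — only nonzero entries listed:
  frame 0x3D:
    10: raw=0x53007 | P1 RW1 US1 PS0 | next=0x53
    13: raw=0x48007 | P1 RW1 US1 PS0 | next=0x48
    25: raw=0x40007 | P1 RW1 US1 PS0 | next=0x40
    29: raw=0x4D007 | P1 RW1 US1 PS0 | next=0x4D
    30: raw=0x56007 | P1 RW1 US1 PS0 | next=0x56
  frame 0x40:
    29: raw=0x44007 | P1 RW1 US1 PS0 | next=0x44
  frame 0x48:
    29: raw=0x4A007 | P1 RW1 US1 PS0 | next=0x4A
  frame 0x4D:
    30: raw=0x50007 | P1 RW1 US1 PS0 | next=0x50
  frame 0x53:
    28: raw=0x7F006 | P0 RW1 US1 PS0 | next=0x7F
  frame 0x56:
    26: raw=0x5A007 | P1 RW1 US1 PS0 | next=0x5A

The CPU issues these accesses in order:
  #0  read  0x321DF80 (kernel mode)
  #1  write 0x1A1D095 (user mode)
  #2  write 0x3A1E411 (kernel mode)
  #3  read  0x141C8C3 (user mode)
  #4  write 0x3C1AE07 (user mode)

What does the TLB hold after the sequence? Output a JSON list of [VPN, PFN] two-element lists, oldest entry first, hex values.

Per-access translation:
#0 VA=0x321DF80 (r,kernel):
  [0] read 0x3D idx=25: raw=0x40007 flags P=1 W=1 U=1 S=0
  [1] read 0x40 idx=29: raw=0x44007 flags P=1 W=1 U=1 S=0
  ⇒ phys 0x44F80  [2 reads]
#1 VA=0x1A1D095 (w,user):
  [0] read 0x3D idx=13: raw=0x48007 flags P=1 W=1 U=1 S=0
  [1] read 0x48 idx=29: raw=0x4A007 flags P=1 W=1 U=1 S=0
  ⇒ phys 0x4A095  [2 reads]
#2 VA=0x3A1E411 (w,kernel):
  [0] read 0x3D idx=29: raw=0x4D007 flags P=1 W=1 U=1 S=0
  [1] read 0x4D idx=30: raw=0x50007 flags P=1 W=1 U=1 S=0
  ⇒ phys 0x50411  [2 reads]
#3 VA=0x141C8C3 (r,user):
  [0] read 0x3D idx=10: raw=0x53007 flags P=1 W=1 U=1 S=0
  [1] read 0x53 idx=28: raw=0x7F006 flags P=0 W=1 U=1 S=0
  ⇒ fault: PAGE_NOT_PRESENT  — 2 lookups
#4 VA=0x3C1AE07 (w,user):
  [0] read 0x3D idx=30: raw=0x56007 flags P=1 W=1 U=1 S=0
  [1] read 0x56 idx=26: raw=0x5A007 flags P=1 W=1 U=1 S=0
  ⇒ phys 0x5AE07  [2 reads]

TLB: [["0x3A1E", "0x50"], ["0x3C1A", "0x5A"]]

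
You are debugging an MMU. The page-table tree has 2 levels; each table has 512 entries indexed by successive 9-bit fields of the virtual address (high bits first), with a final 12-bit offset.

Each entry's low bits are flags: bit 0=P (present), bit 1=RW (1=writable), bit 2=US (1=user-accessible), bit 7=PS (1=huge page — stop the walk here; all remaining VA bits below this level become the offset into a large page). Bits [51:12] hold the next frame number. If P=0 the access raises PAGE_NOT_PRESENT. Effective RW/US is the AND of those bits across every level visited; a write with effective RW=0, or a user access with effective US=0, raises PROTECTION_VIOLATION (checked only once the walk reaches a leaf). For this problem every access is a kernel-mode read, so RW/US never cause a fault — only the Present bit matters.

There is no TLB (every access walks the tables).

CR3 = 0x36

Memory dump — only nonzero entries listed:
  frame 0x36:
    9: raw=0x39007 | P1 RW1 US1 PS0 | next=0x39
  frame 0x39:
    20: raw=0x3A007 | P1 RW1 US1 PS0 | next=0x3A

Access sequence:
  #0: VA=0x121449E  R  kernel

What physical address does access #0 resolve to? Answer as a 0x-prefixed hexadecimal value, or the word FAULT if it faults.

Trace:
#0 VA=0x121449E (r,kernel):
  L0 @0x36[9] → 0x39007  P=1,RW=1,US=1,PS=0
  L1 @0x39[20] → 0x3A007  P=1,RW=1,US=1,PS=0
  ✓ 0x3A49E  — 2 lookups

Access #0 PA: 0x3A49E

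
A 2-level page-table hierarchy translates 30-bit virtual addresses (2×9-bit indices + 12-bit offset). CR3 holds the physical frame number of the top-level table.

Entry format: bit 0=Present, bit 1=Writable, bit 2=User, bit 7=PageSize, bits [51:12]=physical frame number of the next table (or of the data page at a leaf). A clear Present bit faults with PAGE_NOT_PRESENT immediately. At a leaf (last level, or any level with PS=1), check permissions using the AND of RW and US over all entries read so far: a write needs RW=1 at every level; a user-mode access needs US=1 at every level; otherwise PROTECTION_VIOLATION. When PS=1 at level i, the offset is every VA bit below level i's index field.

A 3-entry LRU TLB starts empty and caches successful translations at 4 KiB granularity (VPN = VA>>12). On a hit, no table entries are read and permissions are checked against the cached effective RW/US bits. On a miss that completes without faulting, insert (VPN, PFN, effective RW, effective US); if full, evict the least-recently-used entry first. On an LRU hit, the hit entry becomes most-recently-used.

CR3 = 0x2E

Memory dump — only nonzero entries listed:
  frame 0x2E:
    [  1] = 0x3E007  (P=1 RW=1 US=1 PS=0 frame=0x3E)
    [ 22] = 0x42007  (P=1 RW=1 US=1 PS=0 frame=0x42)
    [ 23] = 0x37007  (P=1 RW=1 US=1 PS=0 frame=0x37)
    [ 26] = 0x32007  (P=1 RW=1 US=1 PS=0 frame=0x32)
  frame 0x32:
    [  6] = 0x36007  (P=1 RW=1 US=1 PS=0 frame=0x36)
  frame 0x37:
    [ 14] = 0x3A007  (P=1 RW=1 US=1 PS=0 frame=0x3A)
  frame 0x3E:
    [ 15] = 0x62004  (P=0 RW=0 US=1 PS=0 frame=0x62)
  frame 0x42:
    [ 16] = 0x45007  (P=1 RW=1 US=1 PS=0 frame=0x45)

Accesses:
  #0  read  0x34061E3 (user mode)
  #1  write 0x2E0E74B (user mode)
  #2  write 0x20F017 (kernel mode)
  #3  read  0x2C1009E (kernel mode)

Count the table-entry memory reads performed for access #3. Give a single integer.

Per-access translation:
#0 VA=0x34061E3 (r,user):
  L0 @0x2E[26] → 0x32007  P=1,RW=1,US=1,PS=0
  L1 @0x32[6] → 0x36007  P=1,RW=1,US=1,PS=0
  ⇒ phys 0x361E3  [2 reads]
#1 VA=0x2E0E74B (w,user):
  L0 @0x2E[23] → 0x37007  P=1,RW=1,US=1,PS=0
  L1 @0x37[14] → 0x3A007  P=1,RW=1,US=1,PS=0
  ⇒ phys 0x3A74B  [2 reads]
#2 VA=0x20F017 (w,kernel):
  L0 @0x2E[1] → 0x3E007  P=1,RW=1,US=1,PS=0
  L1 @0x3E[15] → 0x62004  P=0,RW=0,US=1,PS=0
  → PAGE_NOT_PRESENT  (2 entries read)
#3 VA=0x2C1009E (r,kernel):
  L0 @0x2E[22] → 0x42007  P=1,RW=1,US=1,PS=0
  L1 @0x42[16] → 0x45007  P=1,RW=1,US=1,PS=0
  ⇒ phys 0x4509E  [2 reads]

Entries read for #3: 2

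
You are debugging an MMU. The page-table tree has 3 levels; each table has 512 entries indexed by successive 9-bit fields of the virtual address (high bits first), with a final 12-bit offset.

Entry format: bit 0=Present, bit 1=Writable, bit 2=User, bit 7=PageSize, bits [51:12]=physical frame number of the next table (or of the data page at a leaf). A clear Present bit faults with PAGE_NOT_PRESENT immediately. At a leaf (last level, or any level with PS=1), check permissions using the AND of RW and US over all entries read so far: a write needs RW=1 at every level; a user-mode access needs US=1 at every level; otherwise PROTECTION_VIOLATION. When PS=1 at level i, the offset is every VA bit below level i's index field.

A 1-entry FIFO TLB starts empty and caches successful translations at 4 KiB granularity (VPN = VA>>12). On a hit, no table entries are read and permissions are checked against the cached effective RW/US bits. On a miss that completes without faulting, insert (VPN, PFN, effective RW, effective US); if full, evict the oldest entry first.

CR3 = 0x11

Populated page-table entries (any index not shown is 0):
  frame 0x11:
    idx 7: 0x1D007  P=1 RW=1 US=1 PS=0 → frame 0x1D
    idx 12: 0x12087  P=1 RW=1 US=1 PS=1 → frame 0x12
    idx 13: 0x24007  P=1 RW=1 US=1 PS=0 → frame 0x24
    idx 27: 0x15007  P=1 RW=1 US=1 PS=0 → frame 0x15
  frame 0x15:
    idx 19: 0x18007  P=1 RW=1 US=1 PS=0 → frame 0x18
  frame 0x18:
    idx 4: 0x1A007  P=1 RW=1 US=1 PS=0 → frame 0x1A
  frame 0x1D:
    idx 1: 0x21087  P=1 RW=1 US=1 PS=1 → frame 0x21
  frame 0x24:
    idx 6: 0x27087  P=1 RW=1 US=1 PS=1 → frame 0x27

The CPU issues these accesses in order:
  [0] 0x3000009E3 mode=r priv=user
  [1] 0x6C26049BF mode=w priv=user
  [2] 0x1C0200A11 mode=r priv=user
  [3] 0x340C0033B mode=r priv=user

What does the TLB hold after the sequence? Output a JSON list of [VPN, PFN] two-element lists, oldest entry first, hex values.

Per-access translation:
#0 VA=0x3000009E3 (r,user):
  lvl0: tbl 0x11, slot 12 ⇒ 0x12087 (P1/RW1/US1/PS1)
  ⇒ phys 0x129E3 (huge @L0)  [1 reads]
#1 VA=0x6C26049BF (w,user):
  lvl0: tbl 0x11, slot 27 ⇒ 0x15007 (P1/RW1/US1/PS0)
  lvl1: tbl 0x15, slot 19 ⇒ 0x18007 (P1/RW1/US1/PS0)
  lvl2: tbl 0x18, slot 4 ⇒ 0x1A007 (P1/RW1/US1/PS0)
  ⇒ phys 0x1A9BF  [3 reads]
#2 VA=0x1C0200A11 (r,user):
  lvl0: tbl 0x11, slot 7 ⇒ 0x1D007 (P1/RW1/US1/PS0)
  lvl1: tbl 0x1D, slot 1 ⇒ 0x21087 (P1/RW1/US1/PS1)
  ⇒ phys 0x21A11 (huge @L1)  [2 reads]
#3 VA=0x340C0033B (r,user):
  lvl0: tbl 0x11, slot 13 ⇒ 0x24007 (P1/RW1/US1/PS0)
  lvl1: tbl 0x24, slot 6 ⇒ 0x27087 (P1/RW1/US1/PS1)
  ⇒ phys 0x2733B (huge @L1)  [2 reads]

TLB: [["0x340C00", "0x27"]]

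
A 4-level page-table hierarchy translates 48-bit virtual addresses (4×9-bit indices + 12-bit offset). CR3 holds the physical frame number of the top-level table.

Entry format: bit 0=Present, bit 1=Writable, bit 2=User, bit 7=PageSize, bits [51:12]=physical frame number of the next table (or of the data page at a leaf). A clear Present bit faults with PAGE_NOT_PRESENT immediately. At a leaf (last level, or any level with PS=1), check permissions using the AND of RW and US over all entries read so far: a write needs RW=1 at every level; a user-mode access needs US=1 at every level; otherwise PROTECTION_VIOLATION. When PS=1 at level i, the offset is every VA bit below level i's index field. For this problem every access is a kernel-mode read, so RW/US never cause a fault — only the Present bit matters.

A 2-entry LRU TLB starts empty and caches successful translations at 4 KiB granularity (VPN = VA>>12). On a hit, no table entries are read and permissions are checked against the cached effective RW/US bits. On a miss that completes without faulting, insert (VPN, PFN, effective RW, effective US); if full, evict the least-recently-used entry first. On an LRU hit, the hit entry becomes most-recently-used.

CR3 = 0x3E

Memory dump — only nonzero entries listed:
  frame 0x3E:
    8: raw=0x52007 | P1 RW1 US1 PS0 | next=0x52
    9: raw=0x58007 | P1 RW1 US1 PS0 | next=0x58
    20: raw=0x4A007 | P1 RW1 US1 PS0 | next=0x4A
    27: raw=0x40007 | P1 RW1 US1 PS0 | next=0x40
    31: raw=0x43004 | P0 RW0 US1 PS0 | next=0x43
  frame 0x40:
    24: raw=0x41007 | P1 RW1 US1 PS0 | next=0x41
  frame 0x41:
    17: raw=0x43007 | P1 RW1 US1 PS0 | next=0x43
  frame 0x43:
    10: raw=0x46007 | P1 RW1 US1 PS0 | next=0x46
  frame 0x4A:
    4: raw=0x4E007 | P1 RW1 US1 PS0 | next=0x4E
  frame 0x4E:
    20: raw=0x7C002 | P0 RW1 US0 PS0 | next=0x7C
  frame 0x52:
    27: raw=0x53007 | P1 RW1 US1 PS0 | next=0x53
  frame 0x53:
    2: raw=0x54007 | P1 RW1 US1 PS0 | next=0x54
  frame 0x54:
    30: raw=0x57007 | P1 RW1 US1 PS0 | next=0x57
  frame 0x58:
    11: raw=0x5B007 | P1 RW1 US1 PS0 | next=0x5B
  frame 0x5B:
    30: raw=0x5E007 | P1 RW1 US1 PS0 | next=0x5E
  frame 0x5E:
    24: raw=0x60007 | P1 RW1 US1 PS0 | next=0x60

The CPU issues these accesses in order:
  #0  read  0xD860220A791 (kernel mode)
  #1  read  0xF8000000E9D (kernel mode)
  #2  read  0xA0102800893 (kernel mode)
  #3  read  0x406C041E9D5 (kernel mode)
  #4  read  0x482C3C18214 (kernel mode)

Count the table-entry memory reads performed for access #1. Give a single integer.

Per-access translation:
#0 VA=0xD860220A791 (r,kernel):
  [0] read 0x3E idx=27: raw=0x40007 flags P=1 W=1 U=1 S=0
  [1] read 0x40 idx=24: raw=0x41007 flags P=1 W=1 U=1 S=0
  [2] read 0x41 idx=17: raw=0x43007 flags P=1 W=1 U=1 S=0
  [3] read 0x43 idx=10: raw=0x46007 flags P=1 W=1 U=1 S=0
  ⇒ phys 0x46791  [4 reads]
#1 VA=0xF8000000E9D (r,kernel):
  [0] read 0x3E idx=31: raw=0x43004 flags P=0 W=0 U=1 S=0
  → PAGE_NOT_PRESENT  (1 entries read)
#2 VA=0xA0102800893 (r,kernel):
  [0] read 0x3E idx=20: raw=0x4A007 flags P=1 W=1 U=1 S=0
  [1] read 0x4A idx=4: raw=0x4E007 flags P=1 W=1 U=1 S=0
  [2] read 0x4E idx=20: raw=0x7C002 flags P=0 W=1 U=0 S=0
  → PAGE_NOT_PRESENT  (3 entries read)
#3 VA=0x406C041E9D5 (r,kernel):
  [0] read 0x3E idx=8: raw=0x52007 flags P=1 W=1 U=1 S=0
  [1] read 0x52 idx=27: raw=0x53007 flags P=1 W=1 U=1 S=0
  [2] read 0x53 idx=2: raw=0x54007 flags P=1 W=1 U=1 S=0
  [3] read 0x54 idx=30: raw=0x57007 flags P=1 W=1 U=1 S=0
  ⇒ phys 0x579D5  [4 reads]
#4 VA=0x482C3C18214 (r,kernel):
  [0] read 0x3E idx=9: raw=0x58007 flags P=1 W=1 U=1 S=0
  [1] read 0x58 idx=11: raw=0x5B007 flags P=1 W=1 U=1 S=0
  [2] read 0x5B idx=30: raw=0x5E007 flags P=1 W=1 U=1 S=0
  [3] read 0x5E idx=24: raw=0x60007 flags P=1 W=1 U=1 S=0
  ⇒ phys 0x60214  [4 reads]

Entries read for #1: 1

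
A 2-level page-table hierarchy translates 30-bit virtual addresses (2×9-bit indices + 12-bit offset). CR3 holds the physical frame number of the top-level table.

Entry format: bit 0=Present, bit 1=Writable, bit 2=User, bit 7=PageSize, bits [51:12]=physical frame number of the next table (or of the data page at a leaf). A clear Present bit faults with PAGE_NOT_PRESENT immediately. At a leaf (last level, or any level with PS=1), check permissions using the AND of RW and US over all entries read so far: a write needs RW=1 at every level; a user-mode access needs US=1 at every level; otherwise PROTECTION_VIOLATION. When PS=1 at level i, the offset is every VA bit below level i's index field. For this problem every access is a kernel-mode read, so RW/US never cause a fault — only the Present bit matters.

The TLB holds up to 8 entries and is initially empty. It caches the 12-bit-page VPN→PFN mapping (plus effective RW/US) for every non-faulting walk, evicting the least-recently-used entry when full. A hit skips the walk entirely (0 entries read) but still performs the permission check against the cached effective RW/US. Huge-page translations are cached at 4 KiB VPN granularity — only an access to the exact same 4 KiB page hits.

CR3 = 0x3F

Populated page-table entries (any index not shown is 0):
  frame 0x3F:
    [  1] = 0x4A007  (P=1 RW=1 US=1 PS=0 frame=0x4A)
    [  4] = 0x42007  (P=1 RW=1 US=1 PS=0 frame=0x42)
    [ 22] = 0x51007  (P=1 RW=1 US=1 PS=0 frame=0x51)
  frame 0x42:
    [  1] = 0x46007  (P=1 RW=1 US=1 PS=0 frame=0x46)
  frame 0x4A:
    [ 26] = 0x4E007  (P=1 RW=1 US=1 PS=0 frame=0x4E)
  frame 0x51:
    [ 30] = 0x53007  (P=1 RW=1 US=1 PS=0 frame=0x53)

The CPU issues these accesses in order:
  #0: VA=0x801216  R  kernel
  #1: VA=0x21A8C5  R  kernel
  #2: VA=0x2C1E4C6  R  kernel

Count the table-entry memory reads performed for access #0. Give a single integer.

Walk each access:
#0 VA=0x801216 (r,kernel):
  L0: frame=0x3F idx=4 entry=0x42007 [P=1 RW=1 US=1 PS=0]
  L1: frame=0x42 idx=1 entry=0x46007 [P=1 RW=1 US=1 PS=0]
  ✓ 0x46216  — 2 lookups
#1 VA=0x21A8C5 (r,kernel):
  L0: frame=0x3F idx=1 entry=0x4A007 [P=1 RW=1 US=1 PS=0]
  L1: frame=0x4A idx=26 entry=0x4E007 [P=1 RW=1 US=1 PS=0]
  ✓ 0x4E8C5  — 2 lookups
#2 VA=0x2C1E4C6 (r,kernel):
  L0: frame=0x3F idx=22 entry=0x51007 [P=1 RW=1 US=1 PS=0]
  L1: frame=0x51 idx=30 entry=0x53007 [P=1 RW=1 US=1 PS=0]
  ✓ 0x534C6  — 2 lookups

Entries read for #0: 2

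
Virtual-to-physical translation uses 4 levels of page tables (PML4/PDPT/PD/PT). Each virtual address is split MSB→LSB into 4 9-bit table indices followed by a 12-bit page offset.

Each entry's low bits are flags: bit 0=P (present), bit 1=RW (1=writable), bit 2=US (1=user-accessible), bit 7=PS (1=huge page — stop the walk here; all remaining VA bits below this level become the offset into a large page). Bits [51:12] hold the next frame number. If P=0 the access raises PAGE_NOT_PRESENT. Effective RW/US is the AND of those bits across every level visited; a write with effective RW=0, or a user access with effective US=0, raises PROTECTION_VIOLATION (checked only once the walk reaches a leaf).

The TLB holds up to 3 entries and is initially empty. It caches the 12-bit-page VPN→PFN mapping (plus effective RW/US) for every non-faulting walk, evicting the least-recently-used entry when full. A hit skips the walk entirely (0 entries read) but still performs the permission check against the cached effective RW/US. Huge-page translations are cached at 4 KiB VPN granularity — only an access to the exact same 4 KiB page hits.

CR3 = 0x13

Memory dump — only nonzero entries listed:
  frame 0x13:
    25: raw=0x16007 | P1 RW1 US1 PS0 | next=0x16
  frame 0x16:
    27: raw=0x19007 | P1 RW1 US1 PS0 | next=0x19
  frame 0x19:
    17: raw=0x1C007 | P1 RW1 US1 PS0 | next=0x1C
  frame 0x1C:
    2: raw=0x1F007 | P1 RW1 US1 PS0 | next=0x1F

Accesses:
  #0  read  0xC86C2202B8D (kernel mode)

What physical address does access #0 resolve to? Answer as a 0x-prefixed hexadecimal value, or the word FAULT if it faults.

Walk each access:
#0 VA=0xC86C2202B8D (r,kernel):
  lvl0: tbl 0x13, slot 25 ⇒ 0x16007 (P1/RW1/US1/PS0)
  lvl1: tbl 0x16, slot 27 ⇒ 0x19007 (P1/RW1/US1/PS0)
  lvl2: tbl 0x19, slot 17 ⇒ 0x1C007 (P1/RW1/US1/PS0)
  lvl3: tbl 0x1C, slot 2 ⇒ 0x1F007 (P1/RW1/US1/PS0)
  ⇒ phys 0x1FB8D  [4 reads]

Access #0 PA: 0x1FB8D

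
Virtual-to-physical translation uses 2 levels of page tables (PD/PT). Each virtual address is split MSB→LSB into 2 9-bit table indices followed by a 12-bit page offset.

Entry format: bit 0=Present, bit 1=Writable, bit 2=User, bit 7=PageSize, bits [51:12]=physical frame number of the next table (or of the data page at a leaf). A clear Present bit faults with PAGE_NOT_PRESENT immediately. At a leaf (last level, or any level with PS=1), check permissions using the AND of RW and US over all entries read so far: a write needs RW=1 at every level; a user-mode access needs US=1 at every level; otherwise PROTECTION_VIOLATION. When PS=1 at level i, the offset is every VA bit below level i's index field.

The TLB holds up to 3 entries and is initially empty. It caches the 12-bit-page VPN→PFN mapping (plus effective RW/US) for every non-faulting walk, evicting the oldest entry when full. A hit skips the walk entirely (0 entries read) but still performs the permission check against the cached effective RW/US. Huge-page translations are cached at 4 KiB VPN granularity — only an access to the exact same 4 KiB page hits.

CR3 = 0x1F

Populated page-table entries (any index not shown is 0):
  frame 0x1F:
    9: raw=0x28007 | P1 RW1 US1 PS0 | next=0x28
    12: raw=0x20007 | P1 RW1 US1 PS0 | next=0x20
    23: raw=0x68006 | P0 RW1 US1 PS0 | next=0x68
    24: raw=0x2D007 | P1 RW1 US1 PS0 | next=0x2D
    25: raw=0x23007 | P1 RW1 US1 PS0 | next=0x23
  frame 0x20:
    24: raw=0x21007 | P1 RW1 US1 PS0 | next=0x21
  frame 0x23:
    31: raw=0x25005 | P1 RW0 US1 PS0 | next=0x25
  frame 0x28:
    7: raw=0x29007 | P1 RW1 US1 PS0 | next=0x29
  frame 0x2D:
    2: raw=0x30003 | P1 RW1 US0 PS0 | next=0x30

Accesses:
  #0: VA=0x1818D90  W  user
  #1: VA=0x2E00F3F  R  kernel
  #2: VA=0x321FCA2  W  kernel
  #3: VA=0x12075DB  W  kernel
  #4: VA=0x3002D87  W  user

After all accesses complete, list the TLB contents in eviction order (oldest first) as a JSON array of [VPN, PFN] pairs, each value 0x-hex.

Walk each access:
#0 VA=0x1818D90 (w,user):
  [0] read 0x1F idx=12: raw=0x20007 flags P=1 W=1 U=1 S=0
  [1] read 0x20 idx=24: raw=0x21007 flags P=1 W=1 U=1 S=0
  ✓ 0x21D90  — 2 lookups
#1 VA=0x2E00F3F (r,kernel):
  [0] read 0x1F idx=23: raw=0x68006 flags P=0 W=1 U=1 S=0
  ✗ PAGE_NOT_PRESENT  [1 reads]
#2 VA=0x321FCA2 (w,kernel):
  [0] read 0x1F idx=25: raw=0x23007 flags P=1 W=1 U=1 S=0
  [1] read 0x23 idx=31: raw=0x25005 flags P=1 W=0 U=1 S=0
  ✗ PROTECTION_VIOLATION  [2 reads]
#3 VA=0x12075DB (w,kernel):
  [0] read 0x1F idx=9: raw=0x28007 flags P=1 W=1 U=1 S=0
  [1] read 0x28 idx=7: raw=0x29007 flags P=1 W=1 U=1 S=0
  ✓ 0x295DB  — 2 lookups
#4 VA=0x3002D87 (w,user):
  [0] read 0x1F idx=24: raw=0x2D007 flags P=1 W=1 U=1 S=0
  [1] read 0x2D idx=2: raw=0x30003 flags P=1 W=1 U=0 S=0
  ✗ PROTECTION_VIOLATION  [2 reads]

TLB: [["0x1818", "0x21"], ["0x1207", "0x29"]]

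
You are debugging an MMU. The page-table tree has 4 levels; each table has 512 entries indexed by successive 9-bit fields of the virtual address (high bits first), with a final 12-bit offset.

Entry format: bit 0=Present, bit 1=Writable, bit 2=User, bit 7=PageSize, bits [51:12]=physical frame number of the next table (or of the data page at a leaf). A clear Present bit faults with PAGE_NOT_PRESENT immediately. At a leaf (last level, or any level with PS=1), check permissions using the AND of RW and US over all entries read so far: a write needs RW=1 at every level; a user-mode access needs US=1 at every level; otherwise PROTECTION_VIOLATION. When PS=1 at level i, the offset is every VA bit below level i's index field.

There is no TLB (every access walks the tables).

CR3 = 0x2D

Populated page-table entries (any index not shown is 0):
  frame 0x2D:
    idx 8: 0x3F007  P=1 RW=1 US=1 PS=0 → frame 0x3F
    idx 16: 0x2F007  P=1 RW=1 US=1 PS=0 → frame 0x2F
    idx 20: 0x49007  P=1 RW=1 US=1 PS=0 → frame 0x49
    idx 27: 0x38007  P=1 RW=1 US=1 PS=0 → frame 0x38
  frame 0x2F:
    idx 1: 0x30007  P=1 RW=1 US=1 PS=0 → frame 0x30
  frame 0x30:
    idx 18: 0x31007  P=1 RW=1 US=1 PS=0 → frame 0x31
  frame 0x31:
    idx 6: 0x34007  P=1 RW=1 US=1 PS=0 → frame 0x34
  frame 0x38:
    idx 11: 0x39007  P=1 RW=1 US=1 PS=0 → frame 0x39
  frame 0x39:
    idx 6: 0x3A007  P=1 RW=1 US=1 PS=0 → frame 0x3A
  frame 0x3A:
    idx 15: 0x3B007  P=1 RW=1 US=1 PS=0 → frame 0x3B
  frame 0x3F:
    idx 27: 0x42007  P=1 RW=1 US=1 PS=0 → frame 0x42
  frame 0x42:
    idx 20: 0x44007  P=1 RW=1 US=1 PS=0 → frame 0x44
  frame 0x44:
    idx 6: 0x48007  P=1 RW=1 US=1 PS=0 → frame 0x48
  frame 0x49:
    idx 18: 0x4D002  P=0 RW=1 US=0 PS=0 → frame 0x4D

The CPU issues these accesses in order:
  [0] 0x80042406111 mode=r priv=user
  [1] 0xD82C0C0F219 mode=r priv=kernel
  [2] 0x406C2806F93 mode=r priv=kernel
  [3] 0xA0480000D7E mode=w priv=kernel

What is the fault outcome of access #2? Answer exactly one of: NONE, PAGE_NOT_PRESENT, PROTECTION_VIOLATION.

Trace:
#0 VA=0x80042406111 (r,user):
  L0: frame=0x2D idx=16 entry=0x2F007 [P=1 RW=1 US=1 PS=0]
  L1: frame=0x2F idx=1 entry=0x30007 [P=1 RW=1 US=1 PS=0]
  L2: frame=0x30 idx=18 entry=0x31007 [P=1 RW=1 US=1 PS=0]
  L3: frame=0x31 idx=6 entry=0x34007 [P=1 RW=1 US=1 PS=0]
  ⇒ phys 0x34111  [4 reads]
#1 VA=0xD82C0C0F219 (r,kernel):
  L0: frame=0x2D idx=27 entry=0x38007 [P=1 RW=1 US=1 PS=0]
  L1: frame=0x38 idx=11 entry=0x39007 [P=1 RW=1 US=1 PS=0]
  L2: frame=0x39 idx=6 entry=0x3A007 [P=1 RW=1 US=1 PS=0]
  L3: frame=0x3A idx=15 entry=0x3B007 [P=1 RW=1 US=1 PS=0]
  ⇒ phys 0x3B219  [4 reads]
#2 VA=0x406C2806F93 (r,kernel):
  L0: frame=0x2D idx=8 entry=0x3F007 [P=1 RW=1 US=1 PS=0]
  L1: frame=0x3F idx=27 entry=0x42007 [P=1 RW=1 US=1 PS=0]
  L2: frame=0x42 idx=20 entry=0x44007 [P=1 RW=1 US=1 PS=0]
  L3: frame=0x44 idx=6 entry=0x48007 [P=1 RW=1 US=1 PS=0]
  ⇒ phys 0x48F93  [4 reads]
#3 VA=0xA0480000D7E (w,kernel):
  L0: frame=0x2D idx=20 entry=0x49007 [P=1 RW=1 US=1 PS=0]
  L1: frame=0x49 idx=18 entry=0x4D002 [P=0 RW=1 US=0 PS=0]
  ⇒ fault: PAGE_NOT_PRESENT  — 2 lookups

Access #2 fault: NONE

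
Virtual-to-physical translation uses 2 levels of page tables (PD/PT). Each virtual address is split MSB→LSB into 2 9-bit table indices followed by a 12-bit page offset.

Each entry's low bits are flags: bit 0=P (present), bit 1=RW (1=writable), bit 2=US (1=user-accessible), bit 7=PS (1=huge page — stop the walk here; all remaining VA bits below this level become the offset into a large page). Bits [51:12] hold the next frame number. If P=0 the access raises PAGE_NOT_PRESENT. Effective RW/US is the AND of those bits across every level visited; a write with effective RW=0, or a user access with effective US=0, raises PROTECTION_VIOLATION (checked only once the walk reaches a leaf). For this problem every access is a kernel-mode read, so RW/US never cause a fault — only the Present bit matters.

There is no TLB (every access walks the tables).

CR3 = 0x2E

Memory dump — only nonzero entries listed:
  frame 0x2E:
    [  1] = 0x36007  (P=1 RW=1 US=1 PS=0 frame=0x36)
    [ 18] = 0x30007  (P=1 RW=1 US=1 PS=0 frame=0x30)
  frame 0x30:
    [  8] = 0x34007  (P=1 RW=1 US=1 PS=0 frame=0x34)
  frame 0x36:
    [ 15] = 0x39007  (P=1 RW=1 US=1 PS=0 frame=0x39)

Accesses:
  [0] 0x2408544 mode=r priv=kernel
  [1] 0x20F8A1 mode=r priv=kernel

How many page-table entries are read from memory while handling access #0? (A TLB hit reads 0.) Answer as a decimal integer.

Per-access translation:
#0 VA=0x2408544 (r,kernel):
  L0: frame=0x2E idx=18 entry=0x30007 [P=1 RW=1 US=1 PS=0]
  L1: frame=0x30 idx=8 entry=0x34007 [P=1 RW=1 US=1 PS=0]
  ✓ 0x34544  — 2 lookups
#1 VA=0x20F8A1 (r,kernel):
  L0: frame=0x2E idx=1 entry=0x36007 [P=1 RW=1 US=1 PS=0]
  L1: frame=0x36 idx=15 entry=0x39007 [P=1 RW=1 US=1 PS=0]
  ✓ 0x398A1  — 2 lookups

Entries read for #0: 2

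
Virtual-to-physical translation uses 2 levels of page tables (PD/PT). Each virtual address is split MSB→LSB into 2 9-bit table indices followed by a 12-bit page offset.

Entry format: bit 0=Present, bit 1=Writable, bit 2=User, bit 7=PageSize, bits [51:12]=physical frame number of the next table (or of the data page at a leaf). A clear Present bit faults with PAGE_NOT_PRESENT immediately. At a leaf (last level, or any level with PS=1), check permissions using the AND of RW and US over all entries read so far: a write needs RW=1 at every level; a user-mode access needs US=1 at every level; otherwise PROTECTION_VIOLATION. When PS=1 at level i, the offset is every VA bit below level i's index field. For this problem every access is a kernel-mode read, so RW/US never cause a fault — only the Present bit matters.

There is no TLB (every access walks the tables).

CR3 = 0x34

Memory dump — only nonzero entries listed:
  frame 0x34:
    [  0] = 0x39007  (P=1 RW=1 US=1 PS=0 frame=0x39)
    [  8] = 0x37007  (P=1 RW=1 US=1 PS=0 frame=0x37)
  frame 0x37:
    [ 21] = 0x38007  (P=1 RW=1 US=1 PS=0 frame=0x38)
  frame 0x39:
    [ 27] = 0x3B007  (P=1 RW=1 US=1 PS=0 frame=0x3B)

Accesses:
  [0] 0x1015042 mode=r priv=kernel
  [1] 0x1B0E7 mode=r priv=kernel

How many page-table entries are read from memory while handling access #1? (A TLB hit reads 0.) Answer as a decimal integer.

Trace:
#0 VA=0x1015042 (r,kernel):
  L0 @0x34[8] → 0x37007  P=1,RW=1,US=1,PS=0
  L1 @0x37[21] → 0x38007  P=1,RW=1,US=1,PS=0
  ✓ 0x38042  — 2 lookups
#1 VA=0x1B0E7 (r,kernel):
  L0 @0x34[0] → 0x39007  P=1,RW=1,US=1,PS=0
  L1 @0x39[27] → 0x3B007  P=1,RW=1,US=1,PS=0
  ✓ 0x3B0E7  — 2 lookups

Entries read for #1: 2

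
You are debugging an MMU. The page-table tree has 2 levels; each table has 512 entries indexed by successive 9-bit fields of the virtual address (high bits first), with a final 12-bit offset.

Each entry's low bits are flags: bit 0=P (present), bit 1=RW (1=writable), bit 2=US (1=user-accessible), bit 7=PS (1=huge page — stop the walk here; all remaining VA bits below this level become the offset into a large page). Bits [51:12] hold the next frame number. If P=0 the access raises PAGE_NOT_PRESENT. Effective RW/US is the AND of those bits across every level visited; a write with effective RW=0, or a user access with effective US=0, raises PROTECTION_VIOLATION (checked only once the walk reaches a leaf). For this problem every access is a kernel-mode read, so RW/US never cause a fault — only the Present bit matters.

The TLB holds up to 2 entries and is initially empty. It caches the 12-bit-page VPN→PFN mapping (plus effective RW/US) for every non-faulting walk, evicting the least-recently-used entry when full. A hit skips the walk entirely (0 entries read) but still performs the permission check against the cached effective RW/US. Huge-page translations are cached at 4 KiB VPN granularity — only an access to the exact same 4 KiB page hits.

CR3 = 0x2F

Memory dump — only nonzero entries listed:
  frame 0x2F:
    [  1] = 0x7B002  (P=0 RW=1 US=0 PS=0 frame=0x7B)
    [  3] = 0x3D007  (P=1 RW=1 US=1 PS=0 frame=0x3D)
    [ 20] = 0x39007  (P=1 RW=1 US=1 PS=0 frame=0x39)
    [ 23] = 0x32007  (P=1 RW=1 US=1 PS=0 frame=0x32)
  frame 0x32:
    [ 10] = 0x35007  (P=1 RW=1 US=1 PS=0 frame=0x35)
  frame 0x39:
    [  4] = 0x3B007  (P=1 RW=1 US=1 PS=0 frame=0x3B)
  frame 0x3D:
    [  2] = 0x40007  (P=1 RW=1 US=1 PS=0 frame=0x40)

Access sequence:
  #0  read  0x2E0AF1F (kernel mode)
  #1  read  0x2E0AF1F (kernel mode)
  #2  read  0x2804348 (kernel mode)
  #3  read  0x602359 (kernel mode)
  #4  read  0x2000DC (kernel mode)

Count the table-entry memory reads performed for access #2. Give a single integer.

Per-access translation:
#0 VA=0x2E0AF1F (r,kernel):
  [0] read 0x2F idx=23: raw=0x32007 flags P=1 W=1 U=1 S=0
  [1] read 0x32 idx=10: raw=0x35007 flags P=1 W=1 U=1 S=0
  ✓ 0x35F1F  — 2 lookups
#1 VA=0x2E0AF1F (r,kernel):
  TLB hit vpn=0x2E0A → PA=0x35F1F
#2 VA=0x2804348 (r,kernel):
  [0] read 0x2F idx=20: raw=0x39007 flags P=1 W=1 U=1 S=0
  [1] read 0x39 idx=4: raw=0x3B007 flags P=1 W=1 U=1 S=0
  ✓ 0x3B348  — 2 lookups
#3 VA=0x602359 (r,kernel):
  [0] read 0x2F idx=3: raw=0x3D007 flags P=1 W=1 U=1 S=0
  [1] read 0x3D idx=2: raw=0x40007 flags P=1 W=1 U=1 S=0
  ✓ 0x40359  — 2 lookups
#4 VA=0x2000DC (r,kernel):
  [0] read 0x2F idx=1: raw=0x7B002 flags P=0 W=1 U=0 S=0
  ⇒ fault: PAGE_NOT_PRESENT  — 1 lookups

Entries read for #2: 2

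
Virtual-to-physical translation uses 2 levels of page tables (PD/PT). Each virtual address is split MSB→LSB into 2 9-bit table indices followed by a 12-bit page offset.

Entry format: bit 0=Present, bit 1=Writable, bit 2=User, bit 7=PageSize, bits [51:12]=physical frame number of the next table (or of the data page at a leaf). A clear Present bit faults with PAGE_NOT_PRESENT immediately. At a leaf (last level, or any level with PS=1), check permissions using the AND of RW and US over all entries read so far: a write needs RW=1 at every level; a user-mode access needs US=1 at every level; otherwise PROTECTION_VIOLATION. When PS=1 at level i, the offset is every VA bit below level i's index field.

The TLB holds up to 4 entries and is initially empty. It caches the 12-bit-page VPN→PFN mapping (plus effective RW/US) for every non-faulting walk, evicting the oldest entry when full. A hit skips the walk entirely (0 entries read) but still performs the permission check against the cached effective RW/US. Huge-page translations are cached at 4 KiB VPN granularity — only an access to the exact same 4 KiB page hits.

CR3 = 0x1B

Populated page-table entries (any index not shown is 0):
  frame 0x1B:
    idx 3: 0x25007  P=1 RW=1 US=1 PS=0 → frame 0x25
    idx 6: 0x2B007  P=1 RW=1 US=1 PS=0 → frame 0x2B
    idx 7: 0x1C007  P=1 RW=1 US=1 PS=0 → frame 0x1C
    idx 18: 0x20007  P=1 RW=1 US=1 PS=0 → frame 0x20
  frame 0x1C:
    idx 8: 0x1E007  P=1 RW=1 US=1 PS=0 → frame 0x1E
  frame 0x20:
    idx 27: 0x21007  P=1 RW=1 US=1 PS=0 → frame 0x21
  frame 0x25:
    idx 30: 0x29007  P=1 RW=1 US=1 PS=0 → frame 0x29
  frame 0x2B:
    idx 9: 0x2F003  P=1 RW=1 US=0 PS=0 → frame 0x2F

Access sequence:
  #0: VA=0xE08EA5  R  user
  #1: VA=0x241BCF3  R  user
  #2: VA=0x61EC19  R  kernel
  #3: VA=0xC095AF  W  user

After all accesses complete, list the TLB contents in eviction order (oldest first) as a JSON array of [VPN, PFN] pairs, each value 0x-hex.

Per-access translation:
#0 VA=0xE08EA5 (r,user):
  L0: frame=0x1B idx=7 entry=0x1C007 [P=1 RW=1 US=1 PS=0]
  L1: frame=0x1C idx=8 entry=0x1E007 [P=1 RW=1 US=1 PS=0]
  ✓ 0x1EEA5  — 2 lookups
#1 VA=0x241BCF3 (r,user):
  L0: frame=0x1B idx=18 entry=0x20007 [P=1 RW=1 US=1 PS=0]
  L1: frame=0x20 idx=27 entry=0x21007 [P=1 RW=1 US=1 PS=0]
  ✓ 0x21CF3  — 2 lookups
#2 VA=0x61EC19 (r,kernel):
  L0: frame=0x1B idx=3 entry=0x25007 [P=1 RW=1 US=1 PS=0]
  L1: frame=0x25 idx=30 entry=0x29007 [P=1 RW=1 US=1 PS=0]
  ✓ 0x29C19  — 2 lookups
#3 VA=0xC095AF (w,user):
  L0: frame=0x1B idx=6 entry=0x2B007 [P=1 RW=1 US=1 PS=0]
  L1: frame=0x2B idx=9 entry=0x2F003 [P=1 RW=1 US=0 PS=0]
  ⇒ fault: PROTECTION_VIOLATION  — 2 lookups

TLB: [["0xE08", "0x1E"], ["0x241B", "0x21"], ["0x61E", "0x29"]]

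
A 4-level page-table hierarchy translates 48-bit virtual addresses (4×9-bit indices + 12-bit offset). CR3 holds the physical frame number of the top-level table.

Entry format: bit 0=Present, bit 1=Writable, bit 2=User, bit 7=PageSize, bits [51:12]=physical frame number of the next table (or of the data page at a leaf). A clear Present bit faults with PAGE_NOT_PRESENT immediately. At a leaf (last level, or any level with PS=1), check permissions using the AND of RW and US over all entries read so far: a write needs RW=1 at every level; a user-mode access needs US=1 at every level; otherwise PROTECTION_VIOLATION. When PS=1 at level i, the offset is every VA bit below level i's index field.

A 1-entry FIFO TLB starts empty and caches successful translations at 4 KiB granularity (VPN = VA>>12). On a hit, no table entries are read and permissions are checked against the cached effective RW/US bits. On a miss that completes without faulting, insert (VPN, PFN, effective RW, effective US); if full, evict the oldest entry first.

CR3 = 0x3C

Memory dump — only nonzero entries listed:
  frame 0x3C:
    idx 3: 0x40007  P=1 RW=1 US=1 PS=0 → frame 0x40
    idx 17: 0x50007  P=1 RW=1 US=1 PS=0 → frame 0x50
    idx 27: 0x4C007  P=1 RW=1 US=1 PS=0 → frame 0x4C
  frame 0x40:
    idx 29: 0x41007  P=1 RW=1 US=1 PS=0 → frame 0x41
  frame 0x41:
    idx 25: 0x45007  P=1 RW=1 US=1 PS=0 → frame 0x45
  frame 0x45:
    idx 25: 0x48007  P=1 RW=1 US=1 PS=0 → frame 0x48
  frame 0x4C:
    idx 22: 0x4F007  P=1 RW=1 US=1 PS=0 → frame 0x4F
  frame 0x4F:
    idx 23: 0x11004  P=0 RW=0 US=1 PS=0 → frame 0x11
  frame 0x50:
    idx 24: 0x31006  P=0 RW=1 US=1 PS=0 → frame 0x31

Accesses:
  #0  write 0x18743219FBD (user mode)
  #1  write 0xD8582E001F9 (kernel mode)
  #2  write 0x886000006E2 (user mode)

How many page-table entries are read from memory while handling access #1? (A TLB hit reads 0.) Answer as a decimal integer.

Walk each access:
#0 VA=0x18743219FBD (w,user):
  lvl0: tbl 0x3C, slot 3 ⇒ 0x40007 (P1/RW1/US1/PS0)
  lvl1: tbl 0x40, slot 29 ⇒ 0x41007 (P1/RW1/US1/PS0)
  lvl2: tbl 0x41, slot 25 ⇒ 0x45007 (P1/RW1/US1/PS0)
  lvl3: tbl 0x45, slot 25 ⇒ 0x48007 (P1/RW1/US1/PS0)
  ✓ 0x48FBD  — 4 lookups
#1 VA=0xD8582E001F9 (w,kernel):
  lvl0: tbl 0x3C, slot 27 ⇒ 0x4C007 (P1/RW1/US1/PS0)
  lvl1: tbl 0x4C, slot 22 ⇒ 0x4F007 (P1/RW1/US1/PS0)
  lvl2: tbl 0x4F, slot 23 ⇒ 0x11004 (P0/RW0/US1/PS0)
  ⇒ fault: PAGE_NOT_PRESENT  — 3 lookups
#2 VA=0x886000006E2 (w,user):
  lvl0: tbl 0x3C, slot 17 ⇒ 0x50007 (P1/RW1/US1/PS0)
  lvl1: tbl 0x50, slot 24 ⇒ 0x31006 (P0/RW1/US1/PS0)
  ⇒ fault: PAGE_NOT_PRESENT  — 2 lookups

Entries read for #1: 3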